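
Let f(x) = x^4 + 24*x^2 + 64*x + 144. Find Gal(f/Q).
The polynomial is an irreducible quartic over Q and its discriminant is 1358954496 = 36864^2, a perfect square, so the Galois group is contained in A_4. The resolvent cubic y^3 - 24*y^2 - 576*y + 9728 is irreducible over Q. An irreducible resolvent with square discriminant gives A_4.

A_4 (also written A4)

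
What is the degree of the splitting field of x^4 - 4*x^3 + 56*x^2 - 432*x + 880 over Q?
The degree of the splitting field over Q equals the order of the Galois group, so first determine the group. The polynomial is an irreducible quartic over Q and its discriminant is 23750508544 = 154112^2, a perfect square, so the Galois group is contained in A_4. The resolvent cubic y^3 - 56*y^2 - 1792*y - 3584 is irreducible over Q. An irreducible resolvent with square discriminant gives A_4. The Galois group A_4 (4T4) has order 12, so the splitting field has degree 12 over Q.

12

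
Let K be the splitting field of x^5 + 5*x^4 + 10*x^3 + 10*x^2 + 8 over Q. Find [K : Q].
10

The degree of the splitting field over Q equals the order of the Galois group, so first determine the group. The polynomial f is an irreducible quintic over Q, so G = Gal(f/Q) is a transitive subgroup of S_5: one of C_5 (5T1, order 5), D_5 (5T2, order 10), F_20 (5T3, order 20), A_5 (5T4, order 60) or S_5 (5T5, order 120). The discriminant of f is 64000000 = 8000^2, a perfect square, so G is contained in A_5. The transitive groups of degree 5 contained in A_5 are: C_5 (5T1, order 5), D_5 (5T2, order 10), A_5 (5T4, order 60). By Dedekind's theorem, for a prime p not dividing disc(f) the degrees of the irreducible factors of f mod p form the cycle type of an element of G. Factoring f modulo the 23 such primes p <= 97 (skipping 2, 5, which divide the discriminant), each new pattern first appears at: mod 3: f = (x + 1)(x^2 + 1)(x^2 + x + 2), pattern 2+2+1; mod 7: f = (x^5 + 5x^4 + 3x^3 + 3x^2 + 1), pattern 5. No other pattern occurs in this range, so the set of observed cycle types is {2+2+1, 5}. The candidates containing elements of all these cycle types are D_5 (5T2) of order 10, A_5 (5T4) of order 60; the others are excluded. The observed types are precisely the cycle types that occur in D_5 (5T2) (apart from the identity). Each of the other remaining candidates has further cycle types, and by the Chebotarev density theorem the matching factorization patterns would occur for a proportion of primes equal to their share of the group: A_5 (5T4) additionally contains elements of type 3+1+1 (20 of its 60 elements, about 33% of primes). None of the 23 primes tested shows any such pattern (for each of these groups the chance of that is below 10^-4), which rules them out. Hence G = D_5 (5T2), of order 10. The Galois group D_5 (5T2) has order 10, so the splitting field has degree 10 over Q.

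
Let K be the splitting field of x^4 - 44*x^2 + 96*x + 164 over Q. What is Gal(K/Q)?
D_4, the dihedral group of order 8

The polynomial is an irreducible quartic over Q and its discriminant is -4430233600, which is not a perfect square, so the Galois group is not contained in A_4. The resolvent cubic y^3 + 44*y^2 - 656*y - 38080 has exactly one rational root, so the Galois group is C_4 or D_4. The quartic remains irreducible over Q(sqrt(disc)), so the group is D_4.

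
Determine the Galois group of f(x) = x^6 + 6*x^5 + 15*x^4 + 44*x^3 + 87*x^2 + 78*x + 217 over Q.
The polynomial f is an irreducible sextic over Q, so G = Gal(f/Q) is one of the 16 transitive subgroups 6T1, ..., 6T16 of S_6. The discriminant of f is -190210142896128, which is not a perfect square, so G is not contained in A_6. The transitive groups of degree 6 not contained in A_6 are: C_6 (6T1, order 6), S_3 (6T2, order 6), D_6 (6T3, order 12), C_3 x S_3 (6T5, order 18), A_4 x C_2 (6T6, order 24), S_4 (6T8, order 24), S_3 x S_3 (6T9, order 36), S_4 x C_2 (6T11, order 48), (S_3 x S_3) : C_2 (6T13, order 72), PGL(2,5) (6T14, order 120), S_6 (6T16, order 720). By Dedekind's theorem, for a prime p not dividing disc(f) the degrees of the irreducible factors of f mod p form the cycle type of an element of G. Factoring f modulo the 33 such primes p <= 149 (skipping 2, 3, which divide the discriminant), each new pattern first appears at: mod 5: f = (x^6 + x^5 + 4x^3 + 2x^2 + 3x + 2), pattern 6; mod 7: f = (x)(x + 4)(x + 6)(x^3 + 3x^2 + 3x + 5), pattern 3+1+1+1; mod 17: f = (x^2 + 10)(x^2 + 11x + 4)(x^2 + 12x + 5), pattern 2+2+2; mod 19: f = (x^3 + 3x^2 + 3x + 10)(x^3 + 3x^2 + 3x + 16), pattern 3+3; mod 73: f = (x + 12)(x + 14)(x + 16)(x + 30)(x + 32)(x + 48), pattern 1+1+1+1+1+1. No other pattern occurs in this range, so the set of observed cycle types is {6, 3+1+1+1, 2+2+2, 3+3, 1+1+1+1+1+1}. The candidates containing elements of all these cycle types are C_3 x S_3 (6T5) of order 18, S_3 x S_3 (6T9) of order 36, (S_3 x S_3) : C_2 (6T13) of order 72, S_6 (6T16) of order 720; the others are excluded. The observed types are precisely the cycle types that occur in C_3 x S_3 (6T5). Each of the other remaining candidates has further cycle types, and by the Chebotarev density theorem the matching factorization patterns would occur for a proportion of primes equal to their share of the group: S_3 x S_3 (6T9) additionally contains elements of type 2+2+1+1 (9 of its 36 elements, about 25% of primes); (S_3 x S_3) : C_2 (6T13) additionally contains elements of type 4+2, 3+2+1, 2+2+1+1, 2+1+1+1+1 (45 of its 72 elements, about 62% of primes); S_6 (6T16) additionally contains elements of type 5+1, 4+2, 4+1+1, 3+2+1, 2+2+1+1, 2+1+1+1+1 (504 of its 720 elements, about 70% of primes). None of the 33 primes tested shows any such pattern (for each of these groups the chance of that is below 10^-4), which rules them out. Hence G = C_3 x S_3 (6T5), of order 18.

C_3 x S_3 (order 18)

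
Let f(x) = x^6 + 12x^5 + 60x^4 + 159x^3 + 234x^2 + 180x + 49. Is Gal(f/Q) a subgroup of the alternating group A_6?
The polynomial is irreducible of degree 6 over Q. Its discriminant is 871199469, which is not a perfect square. A Galois group lies in the alternating group exactly when the discriminant is a square in Q, so the Galois group (S_3 x S_3) is not contained in A_6.

No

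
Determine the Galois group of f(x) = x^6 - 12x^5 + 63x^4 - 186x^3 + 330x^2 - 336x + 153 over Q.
The polynomial f is an irreducible sextic over Q, so G = Gal(f/Q) is one of the 16 transitive subgroups 6T1, ..., 6T16 of S_6. The discriminant of f is -16003008, which is not a perfect square, so G is not contained in A_6. The transitive groups of degree 6 not contained in A_6 are: C_6 (6T1, order 6), S_3 (6T2, order 6), D_6 (6T3, order 12), C_3 x S_3 (6T5, order 18), A_4 x C_2 (6T6, order 24), S_4 (6T8, order 24), S_3 x S_3 (6T9, order 36), S_4 x C_2 (6T11, order 48), (S_3 x S_3) : C_2 (6T13, order 72), PGL(2,5) (6T14, order 120), S_6 (6T16, order 720). By Dedekind's theorem, for a prime p not dividing disc(f) the degrees of the irreducible factors of f mod p form the cycle type of an element of G. Factoring f modulo the 21 such primes p <= 89 (skipping 2, 3, 7, which divide the discriminant), each new pattern first appears at: mod 5: f = (x^6 + 3x^5 + 3x^4 + 4x^3 + 4x + 3), pattern 6; mod 11: f = (x + 7)(x^5 + 3x^4 + 9x^3 + 4x^2 + 5x + 3), pattern 5+1; mod 13: f = (x + 3)(x + 12)(x^4 + 12x^3 + 3x^2 + 1), pattern 4+1+1; mod 23: f = (x + 1)(x + 5)(x^2 + x + 19)(x^2 + 4x + 5), pattern 2+2+1+1; mod 43: f = (x^3 + 13x^2 + x + 3)(x^3 + 18x^2 + 8), pattern 3+3; mod 61: f = (x^2 + 28x + 34)(x^2 + 39x + 52)(x^2 + 43x + 30), pattern 2+2+2. No other pattern occurs in this range, so the set of observed cycle types is {6, 5+1, 4+1+1, 2+2+1+1, 3+3, 2+2+2}. The candidates containing elements of all these cycle types are PGL(2,5) (6T14) of order 120, S_6 (6T16) of order 720; the others are excluded. The observed types are precisely the cycle types that occur in PGL(2,5) (6T14) (apart from the identity). Each of the other remaining candidates has further cycle types, and by the Chebotarev density theorem the matching factorization patterns would occur for a proportion of primes equal to their share of the group: S_6 (6T16) additionally contains elements of type 4+2, 3+2+1, 3+1+1+1, 2+1+1+1+1 (265 of its 720 elements, about 37% of primes). None of the 21 primes tested shows any such pattern (for each of these groups the chance of that is below 10^-4), which rules them out. Hence G = PGL(2,5) (6T14), of order 120.

PGL(2,5) (order 120)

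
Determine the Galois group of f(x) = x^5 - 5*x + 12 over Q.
The polynomial f is an irreducible quintic over Q, so G = Gal(f/Q) is a transitive subgroup of S_5: one of C_5 (5T1, order 5), D_5 (5T2, order 10), F_20 (5T3, order 20), A_5 (5T4, order 60) or S_5 (5T5, order 120). The discriminant of f is 64000000 = 8000^2, a perfect square, so G is contained in A_5. The transitive groups of degree 5 contained in A_5 are: C_5 (5T1, order 5), D_5 (5T2, order 10), A_5 (5T4, order 60). By Dedekind's theorem, for a prime p not dividing disc(f) the degrees of the irreducible factors of f mod p form the cycle type of an element of G. Factoring f modulo the 23 such primes p <= 97 (skipping 2, 5, which divide the discriminant), each new pattern first appears at: mod 3: f = (x)(x^2 + x + 2)(x^2 + 2x + 2), pattern 2+2+1; mod 7: f = (x^5 + 2x + 5), pattern 5. No other pattern occurs in this range, so the set of observed cycle types is {2+2+1, 5}. The candidates containing elements of all these cycle types are D_5 (5T2) of order 10, A_5 (5T4) of order 60; the others are excluded. The observed types are precisely the cycle types that occur in D_5 (5T2) (apart from the identity). Each of the other remaining candidates has further cycle types, and by the Chebotarev density theorem the matching factorization patterns would occur for a proportion of primes equal to their share of the group: A_5 (5T4) additionally contains elements of type 3+1+1 (20 of its 60 elements, about 33% of primes). None of the 23 primes tested shows any such pattern (for each of these groups the chance of that is below 10^-4), which rules them out. Hence G = D_5 (5T2), of order 10.

D_5 (order 10)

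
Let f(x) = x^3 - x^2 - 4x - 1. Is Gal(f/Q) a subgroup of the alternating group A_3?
Yes

The polynomial is irreducible of degree 3 over Q. Its discriminant is 169 = 13^2, a perfect square. A Galois group lies in the alternating group exactly when the discriminant is a square in Q, so the Galois group (C_3) is contained in A_3.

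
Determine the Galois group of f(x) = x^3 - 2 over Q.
S_3

The polynomial is an irreducible cubic over Q and its discriminant is -108, which is not a perfect square. For an irreducible cubic, a non-square discriminant gives Galois group S_3.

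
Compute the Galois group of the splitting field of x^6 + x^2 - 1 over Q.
The polynomial f is an irreducible sextic over Q, so G = Gal(f/Q) is one of the 16 transitive subgroups 6T1, ..., 6T16 of S_6. The discriminant of f is 61504 = 248^2, a perfect square, so G is contained in A_6. The transitive groups of degree 6 contained in A_6 are: A_4 (6T4, order 12), S_4 (6T7, order 24), (C_3 x C_3) : C_4 (6T10, order 36), PSL(2,5) (6T12, order 60), A_6 (6T15, order 360). By Dedekind's theorem, for a prime p not dividing disc(f) the degrees of the irreducible factors of f mod p form the cycle type of an element of G. Factoring f modulo the 79 such primes p <= 419 (skipping 2, 31, which divide the discriminant), each new pattern first appears at: mod 3: f = (x^2 + 1)(x^4 + 2x^2 + 2), pattern 4+2; mod 5: f = (x^3 + x^2 + 3x + 4)(x^3 + 4x^2 + 3x + 1), pattern 3+3; mod 11: f = (x + 3)(x + 8)(x^2 + 4x + 7)(x^2 + 7x + 7), pattern 2+2+1+1; mod 67: f = (x + 2)(x + 3)(x + 11)(x + 56)(x + 64)(x + 65), pattern 1+1+1+1+1+1. No other pattern occurs in this range, so the set of observed cycle types is {4+2, 3+3, 2+2+1+1, 1+1+1+1+1+1}. The candidates containing elements of all these cycle types are S_4 (6T7) of order 24, (C_3 x C_3) : C_4 (6T10) of order 36, A_6 (6T15) of order 360; the others are excluded. The observed types are precisely the cycle types that occur in S_4 (6T7). Each of the other remaining candidates has further cycle types, and by the Chebotarev density theorem the matching factorization patterns would occur for a proportion of primes equal to their share of the group: (C_3 x C_3) : C_4 (6T10) additionally contains elements of type 3+1+1+1 (4 of its 36 elements, about 11% of primes); A_6 (6T15) additionally contains elements of type 5+1, 3+1+1+1 (184 of its 360 elements, about 51% of primes). None of the 79 primes tested shows any such pattern (for each of these groups the chance of that is below 10^-4), which rules them out. Hence G = S_4 (6T7), of order 24.

S_4, S_4(6d), the S_4-action on 6 points inside A_6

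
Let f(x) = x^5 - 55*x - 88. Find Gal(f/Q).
The polynomial f is an irreducible quintic over Q, so G = Gal(f/Q) is a transitive subgroup of S_5: one of C_5 (5T1, order 5), D_5 (5T2, order 10), F_20 (5T3, order 20), A_5 (5T4, order 60) or S_5 (5T5, order 120). The discriminant of f is 58564000000 = 242000^2, a perfect square, so G is contained in A_5. The transitive groups of degree 5 contained in A_5 are: C_5 (5T1, order 5), D_5 (5T2, order 10), A_5 (5T4, order 60). By Dedekind's theorem, for a prime p not dividing disc(f) the degrees of the irreducible factors of f mod p form the cycle type of an element of G. Factoring f modulo the 3 such primes p <= 13 (skipping 2, 5, 11, which divide the discriminant), each new pattern first appears at: mod 3: f = (x^5 + 2x + 2), pattern 5; mod 13: f = (x + 5)(x + 7)(x^3 + x^2 + 5x + 9), pattern 3+1+1. No other pattern occurs in this range, so the set of observed cycle types is {5, 3+1+1}. Among the candidates above, the only group containing elements of all these cycle types is A_5 (5T4) — each of C_5 (5T1), D_5 (5T2) lacks at least one of them. Hence G = A_5 (5T4), of order 60.

A_5 (order 60)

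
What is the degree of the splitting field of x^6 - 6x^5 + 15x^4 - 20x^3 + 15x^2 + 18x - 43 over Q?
The degree of the splitting field over Q equals the order of the Galois group, so first determine the group. The polynomial f is an irreducible sextic over Q, so G = Gal(f/Q) is one of the 16 transitive subgroups 6T1, ..., 6T16 of S_6. The discriminant of f is 746496000000 = 864000^2, a perfect square, so G is contained in A_6. The transitive groups of degree 6 contained in A_6 are: A_4 (6T4, order 12), S_4 (6T7, order 24), (C_3 x C_3) : C_4 (6T10, order 36), PSL(2,5) (6T12, order 60), A_6 (6T15, order 360). By Dedekind's theorem, for a prime p not dividing disc(f) the degrees of the irreducible factors of f mod p form the cycle type of an element of G. Factoring f modulo the 6 such primes p <= 23 (skipping 2, 3, 5, which divide the discriminant), each new pattern first appears at: mod 7: f = (x + 2)(x^5 + 6x^4 + 3x^3 + 2x^2 + 4x + 3), pattern 5+1; mod 23: f = (x + 6)(x + 11)(x + 20)(x^3 + 3x^2 + 4x + 8), pattern 3+1+1+1. No other pattern occurs in this range, so the set of observed cycle types is {5+1, 3+1+1+1}. Among the candidates above, the only group containing elements of all these cycle types is A_6 (6T15) — each of A_4 (6T4), S_4 (6T7), (C_3 x C_3) : C_4 (6T10), PSL(2,5) (6T12) lacks at least one of them. Hence G = A_6 (6T15), of order 360. The Galois group A_6 (6T15) has order 360, so the splitting field has degree 360 over Q.

360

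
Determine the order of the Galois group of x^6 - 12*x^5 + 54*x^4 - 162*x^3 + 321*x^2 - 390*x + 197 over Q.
12

The degree of the splitting field over Q equals the order of the Galois group, so first determine the group. The polynomial f is an irreducible sextic over Q, so G = Gal(f/Q) is one of the 16 transitive subgroups 6T1, ..., 6T16 of S_6. The discriminant of f is 1323222688272384 = 36376128^2, a perfect square, so G is contained in A_6. The transitive groups of degree 6 contained in A_6 are: A_4 (6T4, order 12), S_4 (6T7, order 24), (C_3 x C_3) : C_4 (6T10, order 36), PSL(2,5) (6T12, order 60), A_6 (6T15, order 360). By Dedekind's theorem, for a prime p not dividing disc(f) the degrees of the irreducible factors of f mod p form the cycle type of an element of G. Factoring f modulo the 33 such primes p <= 149 (skipping 2, 3, which divide the discriminant), each new pattern first appears at: mod 5: f = (x^3 + x^2 + 3x + 1)(x^3 + 2x^2 + 4x + 2), pattern 3+3; mod 17: f = (x + 7)(x + 15)(x^2 + 7x + 13)(x^2 + 10x + 2), pattern 2+2+1+1; mod 71: f = (x + 32)(x + 34)(x + 45)(x + 46)(x + 54)(x + 61), pattern 1+1+1+1+1+1. No other pattern occurs in this range, so the set of observed cycle types is {3+3, 2+2+1+1, 1+1+1+1+1+1}. The candidates containing elements of all these cycle types are A_4 (6T4) of order 12, S_4 (6T7) of order 24, (C_3 x C_3) : C_4 (6T10) of order 36, PSL(2,5) (6T12) of order 60, A_6 (6T15) of order 360; the others are excluded. The observed types are precisely the cycle types that occur in A_4 (6T4). Each of the other remaining candidates has further cycle types, and by the Chebotarev density theorem the matching factorization patterns would occur for a proportion of primes equal to their share of the group: S_4 (6T7) additionally contains elements of type 4+2 (6 of its 24 elements, about 25% of primes); (C_3 x C_3) : C_4 (6T10) additionally contains elements of type 4+2, 3+1+1+1 (22 of its 36 elements, about 61% of primes); PSL(2,5) (6T12) additionally contains elements of type 5+1 (24 of its 60 elements, about 40% of primes); A_6 (6T15) additionally contains elements of type 5+1, 4+2, 3+1+1+1 (274 of its 360 elements, about 76% of primes). None of the 33 primes tested shows any such pattern (for each of these groups the chance of that is below 10^-4), which rules them out. Hence G = A_4 (6T4), of order 12. The Galois group A_4 (6T4) has order 12, so the splitting field has degree 12 over Q.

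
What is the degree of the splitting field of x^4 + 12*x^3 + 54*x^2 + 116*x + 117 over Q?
The degree of the splitting field over Q equals the order of the Galois group, so first determine the group. The polynomial is an irreducible quartic over Q and its discriminant is 331776 = 576^2, a perfect square, so the Galois group is contained in A_4. The resolvent cubic y^3 - 54*y^2 + 924*y - 5032 is irreducible over Q. An irreducible resolvent with square discriminant gives A_4. The Galois group A_4 (4T4) has order 12, so the splitting field has degree 12 over Q.

12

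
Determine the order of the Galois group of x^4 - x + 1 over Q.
The degree of the splitting field over Q equals the order of the Galois group, so first determine the group. The polynomial is an irreducible quartic over Q and its discriminant is 229, which is not a perfect square, so the Galois group is not contained in A_4. The resolvent cubic y^3 - 4*y - 1 is irreducible over Q. An irreducible resolvent with non-square discriminant gives S_4. The Galois group S_4 (4T5) has order 24, so the splitting field has degree 24 over Q.

24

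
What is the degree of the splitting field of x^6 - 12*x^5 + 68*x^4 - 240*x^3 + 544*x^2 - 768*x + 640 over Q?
The degree of the splitting field over Q equals the order of the Galois group, so first determine the group. The polynomial f is an irreducible sextic over Q, so G = Gal(f/Q) is one of the 16 transitive subgroups 6T1, ..., 6T16 of S_6. The discriminant of f is -201485505789952, which is not a perfect square, so G is not contained in A_6. The transitive groups of degree 6 not contained in A_6 are: C_6 (6T1, order 6), S_3 (6T2, order 6), D_6 (6T3, order 12), C_3 x S_3 (6T5, order 18), A_4 x C_2 (6T6, order 24), S_4 (6T8, order 24), S_3 x S_3 (6T9, order 36), S_4 x C_2 (6T11, order 48), (S_3 x S_3) : C_2 (6T13, order 72), PGL(2,5) (6T14, order 120), S_6 (6T16, order 720). By Dedekind's theorem, for a prime p not dividing disc(f) the degrees of the irreducible factors of f mod p form the cycle type of an element of G. Factoring f modulo the 29 such primes p <= 113 (skipping 2, which divides the discriminant), each new pattern first appears at: mod 3: f = (x^6 + 2x^4 + x^2 + 1), pattern 6; mod 5: f = (x)(x^2 + 4x + 1)(x^3 + 4x^2 + x + 2), pattern 3+2+1; mod 7: f = (x^2 + 5x + 3)(x^4 + 4x^3 + 3x^2 + 6x + 1), pattern 4+2; mod 17: f = (x^3 + 11x^2 + 16x + 8)(x^3 + 11x^2 + 16x + 12), pattern 3+3; mod 19: f = (x^2 + 2x + 2)(x^2 + 10x + 15)(x^2 + 14x + 15), pattern 2+2+2; mod 37: f = (x + 4)(x + 30)(x^2 + x + 23)(x^2 + 27x + 19), pattern 2+2+1+1; mod 41: f = (x + 5)(x + 35)(x + 36)(x^3 + 35x^2 + 16x + 7), pattern 3+1+1+1; mod 113: f = (x + 65)(x + 66)(x + 69)(x + 89)(x^2 + 38x + 106), pattern 2+1+1+1+1. No other pattern occurs in this range, so the set of observed cycle types is {6, 3+2+1, 4+2, 3+3, 2+2+2, 2+2+1+1, 3+1+1+1, 2+1+1+1+1}. The candidates containing elements of all these cycle types are (S_3 x S_3) : C_2 (6T13) of order 72, S_6 (6T16) of order 720; the others are excluded. The observed types are precisely the cycle types that occur in (S_3 x S_3) : C_2 (6T13) (apart from the identity). Each of the other remaining candidates has further cycle types, and by the Chebotarev density theorem the matching factorization patterns would occur for a proportion of primes equal to their share of the group: S_6 (6T16) additionally contains elements of type 5+1, 4+1+1 (234 of its 720 elements, about 32% of primes). None of the 29 primes tested shows any such pattern (for each of these groups the chance of that is below 10^-4), which rules them out. Hence G = (S_3 x S_3) : C_2 (6T13), of order 72. The Galois group (S_3 x S_3) : C_2 (6T13) has order 72, so the splitting field has degree 72 over Q.

72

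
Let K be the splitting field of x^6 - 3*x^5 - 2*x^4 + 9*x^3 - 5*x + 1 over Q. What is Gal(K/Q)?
6T2: S_3

The polynomial f is an irreducible sextic over Q, so G = Gal(f/Q) is one of the 16 transitive subgroups 6T1, ..., 6T16 of S_6. The discriminant of f is 810448, which is not a perfect square, so G is not contained in A_6. The transitive groups of degree 6 not contained in A_6 are: C_6 (6T1, order 6), S_3 (6T2, order 6), D_6 (6T3, order 12), C_3 x S_3 (6T5, order 18), A_4 x C_2 (6T6, order 24), S_4 (6T8, order 24), S_3 x S_3 (6T9, order 36), S_4 x C_2 (6T11, order 48), (S_3 x S_3) : C_2 (6T13, order 72), PGL(2,5) (6T14, order 120), S_6 (6T16, order 720). By Dedekind's theorem, for a prime p not dividing disc(f) the degrees of the irreducible factors of f mod p form the cycle type of an element of G. Factoring f modulo the 23 such primes p <= 97 (skipping 2, 37, which divide the discriminant), each new pattern first appears at: mod 3: f = (x^3 + x^2 + 2)(x^3 + 2x^2 + 2x + 2), pattern 3+3; mod 5: f = (x^2 + 2)(x^2 + 3x + 3)(x^2 + 4x + 1), pattern 2+2+2; mod 67: f = (x + 2)(x + 18)(x + 30)(x + 36)(x + 48)(x + 64), pattern 1+1+1+1+1+1. No other pattern occurs in this range, so the set of observed cycle types is {3+3, 2+2+2, 1+1+1+1+1+1}. The candidates containing elements of all these cycle types are C_6 (6T1) of order 6, S_3 (6T2) of order 6, D_6 (6T3) of order 12, C_3 x S_3 (6T5) of order 18, A_4 x C_2 (6T6) of order 24, S_4 (6T8) of order 24, S_3 x S_3 (6T9) of order 36, S_4 x C_2 (6T11) of order 48, (S_3 x S_3) : C_2 (6T13) of order 72, PGL(2,5) (6T14) of order 120, S_6 (6T16) of order 720; the others are excluded. The observed types are precisely the cycle types that occur in S_3 (6T2). Each of the other remaining candidates has further cycle types, and by the Chebotarev density theorem the matching factorization patterns would occur for a proportion of primes equal to their share of the group: C_6 (6T1) additionally contains elements of type 6 (2 of its 6 elements, about 33% of primes); D_6 (6T3) additionally contains elements of type 6, 2+2+1+1 (5 of its 12 elements, about 42% of primes); C_3 x S_3 (6T5) additionally contains elements of type 6, 3+1+1+1 (10 of its 18 elements, about 56% of primes); A_4 x C_2 (6T6) additionally contains elements of type 6, 2+2+1+1, 2+1+1+1+1 (14 of its 24 elements, about 58% of primes); S_4 (6T8) additionally contains elements of type 4+1+1, 2+2+1+1 (9 of its 24 elements, about 38% of primes); S_3 x S_3 (6T9) additionally contains elements of type 6, 3+1+1+1, 2+2+1+1 (25 of its 36 elements, about 69% of primes); S_4 x C_2 (6T11) additionally contains elements of type 6, 4+2, 4+1+1, 2+2+1+1, 2+1+1+1+1 (32 of its 48 elements, about 67% of primes); (S_3 x S_3) : C_2 (6T13) additionally contains elements of type 6, 4+2, 3+2+1, 3+1+1+1, 2+2+1+1, 2+1+1+1+1 (61 of its 72 elements, about 85% of primes); PGL(2,5) (6T14) additionally contains elements of type 6, 5+1, 4+1+1, 2+2+1+1 (89 of its 120 elements, about 74% of primes); S_6 (6T16) additionally contains elements of type 6, 5+1, 4+2, 4+1+1, 3+2+1, 3+1+1+1, 2+2+1+1, 2+1+1+1+1 (664 of its 720 elements, about 92% of primes). None of the 23 primes tested shows any such pattern (for each of these groups the chance of that is below 10^-4), which rules them out. Hence G = S_3 (6T2), of order 6.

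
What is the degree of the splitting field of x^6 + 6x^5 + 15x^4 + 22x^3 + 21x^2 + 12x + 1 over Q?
The degree of the splitting field over Q equals the order of the Galois group, so first determine the group. The polynomial f is an irreducible sextic over Q, so G = Gal(f/Q) is one of the 16 transitive subgroups 6T1, ..., 6T16 of S_6. The discriminant of f is 5038848, which is not a perfect square, so G is not contained in A_6. The transitive groups of degree 6 not contained in A_6 are: C_6 (6T1, order 6), S_3 (6T2, order 6), D_6 (6T3, order 12), C_3 x S_3 (6T5, order 18), A_4 x C_2 (6T6, order 24), S_4 (6T8, order 24), S_3 x S_3 (6T9, order 36), S_4 x C_2 (6T11, order 48), (S_3 x S_3) : C_2 (6T13, order 72), PGL(2,5) (6T14, order 120), S_6 (6T16, order 720). By Dedekind's theorem, for a prime p not dividing disc(f) the degrees of the irreducible factors of f mod p form the cycle type of an element of G. Factoring f modulo the 23 such primes p <= 97 (skipping 2, 3, which divide the discriminant), each new pattern first appears at: mod 5: f = (x^6 + x^5 + 2x^3 + x^2 + 2x + 1), pattern 6; mod 11: f = (x + 7)(x + 9)(x^2 + 5x + 2)(x^2 + 7x + 9), pattern 2+2+1+1; mod 13: f = (x + 8)(x + 9)(x + 12)(x^3 + 3x^2 + 3x + 11), pattern 3+1+1+1; mod 31: f = (x^2 + 19x + 14)(x^2 + 24x + 3)(x^2 + 25x + 17), pattern 2+2+2; mod 97: f = (x^3 + 3x^2 + 3x + 12)(x^3 + 3x^2 + 3x + 89), pattern 3+3. No other pattern occurs in this range, so the set of observed cycle types is {6, 2+2+1+1, 3+1+1+1, 2+2+2, 3+3}. The candidates containing elements of all these cycle types are S_3 x S_3 (6T9) of order 36, (S_3 x S_3) : C_2 (6T13) of order 72, S_6 (6T16) of order 720; the others are excluded. The observed types are precisely the cycle types that occur in S_3 x S_3 (6T9) (apart from the identity). Each of the other remaining candidates has further cycle types, and by the Chebotarev density theorem the matching factorization patterns would occur for a proportion of primes equal to their share of the group: (S_3 x S_3) : C_2 (6T13) additionally contains elements of type 4+2, 3+2+1, 2+1+1+1+1 (36 of its 72 elements, about 50% of primes); S_6 (6T16) additionally contains elements of type 5+1, 4+2, 4+1+1, 3+2+1, 2+1+1+1+1 (459 of its 720 elements, about 64% of primes). None of the 23 primes tested shows any such pattern (for each of these groups the chance of that is below 10^-4), which rules them out. Hence G = S_3 x S_3 (6T9), of order 36. The Galois group S_3 x S_3 (6T9) has order 36, so the splitting field has degree 36 over Q.

36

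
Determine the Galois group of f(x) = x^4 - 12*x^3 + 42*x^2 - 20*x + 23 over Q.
The polynomial is an irreducible quartic over Q and its discriminant is 53086208, which is not a perfect square, so the Galois group is not contained in A_4. The resolvent cubic y^3 - 42*y^2 + 148*y + 152 has exactly one rational root, so the Galois group is C_4 or D_4. The quartic becomes reducible over Q(sqrt(disc)), so the group is C_4.

C_4, the cyclic group of order 4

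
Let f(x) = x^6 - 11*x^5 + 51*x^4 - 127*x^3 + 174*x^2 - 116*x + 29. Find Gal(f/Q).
(C_3 x C_3) : C_4

The polynomial f is an irreducible sextic over Q, so G = Gal(f/Q) is one of the 16 transitive subgroups 6T1, ..., 6T16 of S_6. The discriminant of f is 525625 = 725^2, a perfect square, so G is contained in A_6. The transitive groups of degree 6 contained in A_6 are: A_4 (6T4, order 12), S_4 (6T7, order 24), (C_3 x C_3) : C_4 (6T10, order 36), PSL(2,5) (6T12, order 60), A_6 (6T15, order 360). By Dedekind's theorem, for a prime p not dividing disc(f) the degrees of the irreducible factors of f mod p form the cycle type of an element of G. Factoring f modulo the 19 such primes p <= 73 (skipping 5, 29, which divide the discriminant), each new pattern first appears at: mod 2: f = (x^2 + x + 1)(x^4 + x + 1), pattern 4+2; mod 11: f = (x^3 + 2x^2 + 7x + 2)(x^3 + 9x^2 + 4x + 9), pattern 3+3; mod 19: f = (x + 9)(x + 10)(x^2 + 1)(x^2 + 8x + 17), pattern 2+2+1+1; mod 61: f = (x + 26)(x + 33)(x + 40)(x^3 + 12x^2 + 37x + 12), pattern 3+1+1+1. No other pattern occurs in this range, so the set of observed cycle types is {4+2, 3+3, 2+2+1+1, 3+1+1+1}. The candidates containing elements of all these cycle types are (C_3 x C_3) : C_4 (6T10) of order 36, A_6 (6T15) of order 360; the others are excluded. The observed types are precisely the cycle types that occur in (C_3 x C_3) : C_4 (6T10) (apart from the identity). Each of the other remaining candidates has further cycle types, and by the Chebotarev density theorem the matching factorization patterns would occur for a proportion of primes equal to their share of the group: A_6 (6T15) additionally contains elements of type 5+1 (144 of its 360 elements, about 40% of primes). None of the 19 primes tested shows any such pattern (for each of these groups the chance of that is below 10^-4), which rules them out. Hence G = (C_3 x C_3) : C_4 (6T10), of order 36.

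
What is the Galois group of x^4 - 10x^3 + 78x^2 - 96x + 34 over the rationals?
The polynomial is an irreducible quartic over Q and its discriminant is 295564864 = 17192^2, a perfect square, so the Galois group is contained in A_4. The resolvent cubic y^3 - 78*y^2 + 824*y - 2008 is irreducible over Q. An irreducible resolvent with square discriminant gives A_4.

A_4, the alternating group on 4 letters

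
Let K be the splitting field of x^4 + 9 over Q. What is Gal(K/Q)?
The polynomial is an irreducible quartic over Q and its discriminant is 186624 = 432^2, a perfect square, so the Galois group is contained in A_4. The resolvent cubic y^3 - 36*y splits completely over Q, which gives the Klein four-group V_4.

V_4 (also written V4)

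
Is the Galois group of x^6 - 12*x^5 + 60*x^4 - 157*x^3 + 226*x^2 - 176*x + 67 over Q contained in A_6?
The polynomial is irreducible of degree 6 over Q. Its discriminant is -141432219, which is not a perfect square. A Galois group lies in the alternating group exactly when the discriminant is a square in Q, so the Galois group (S_6) is not contained in A_6.

No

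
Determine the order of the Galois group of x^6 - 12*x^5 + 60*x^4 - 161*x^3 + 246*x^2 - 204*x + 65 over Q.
36

The degree of the splitting field over Q equals the order of the Galois group, so first determine the group. The polynomial f is an irreducible sextic over Q, so G = Gal(f/Q) is one of the 16 transitive subgroups 6T1, ..., 6T16 of S_6. The discriminant of f is 871199469, which is not a perfect square, so G is not contained in A_6. The transitive groups of degree 6 not contained in A_6 are: C_6 (6T1, order 6), S_3 (6T2, order 6), D_6 (6T3, order 12), C_3 x S_3 (6T5, order 18), A_4 x C_2 (6T6, order 24), S_4 (6T8, order 24), S_3 x S_3 (6T9, order 36), S_4 x C_2 (6T11, order 48), (S_3 x S_3) : C_2 (6T13, order 72), PGL(2,5) (6T14, order 120), S_6 (6T16, order 720). By Dedekind's theorem, for a prime p not dividing disc(f) the degrees of the irreducible factors of f mod p form the cycle type of an element of G. Factoring f modulo the 16 such primes p <= 67 (skipping 3, 7, 29, which divide the discriminant), each new pattern first appears at: mod 2: f = (x^6 + x^3 + 1), pattern 6; mod 5: f = (x)(x + 4)(x^2 + 2)(x^2 + 4x + 2), pattern 2+2+1+1; mod 13: f = (x)(x + 3)(x + 4)(x^3 + 7x^2 + 12x + 9), pattern 3+1+1+1; mod 19: f = (x^2 + 6x + 18)(x^2 + 9x + 10)(x^2 + 11x + 3), pattern 2+2+2; mod 67: f = (x^3 + 61x^2 + 12x + 10)(x^3 + 61x^2 + 12x + 40), pattern 3+3. No other pattern occurs in this range, so the set of observed cycle types is {6, 2+2+1+1, 3+1+1+1, 2+2+2, 3+3}. The candidates containing elements of all these cycle types are S_3 x S_3 (6T9) of order 36, (S_3 x S_3) : C_2 (6T13) of order 72, S_6 (6T16) of order 720; the others are excluded. The observed types are precisely the cycle types that occur in S_3 x S_3 (6T9) (apart from the identity). Each of the other remaining candidates has further cycle types, and by the Chebotarev density theorem the matching factorization patterns would occur for a proportion of primes equal to their share of the group: (S_3 x S_3) : C_2 (6T13) additionally contains elements of type 4+2, 3+2+1, 2+1+1+1+1 (36 of its 72 elements, about 50% of primes); S_6 (6T16) additionally contains elements of type 5+1, 4+2, 4+1+1, 3+2+1, 2+1+1+1+1 (459 of its 720 elements, about 64% of primes). None of the 16 primes tested shows any such pattern (for each of these groups the chance of that is below 10^-4), which rules them out. Hence G = S_3 x S_3 (6T9), of order 36. The Galois group S_3 x S_3 (6T9) has order 36, so the splitting field has degree 36 over Q.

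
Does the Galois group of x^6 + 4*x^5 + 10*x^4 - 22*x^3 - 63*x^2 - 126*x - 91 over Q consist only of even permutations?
The polynomial is irreducible of degree 6 over Q. Its discriminant is 5729525925351424 = 75693632^2, a perfect square. A Galois group lies in the alternating group exactly when the discriminant is a square in Q, so the Galois group (A_4) is contained in A_6.

Yes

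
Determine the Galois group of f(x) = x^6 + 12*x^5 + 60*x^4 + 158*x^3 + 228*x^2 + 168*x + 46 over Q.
The polynomial f is an irreducible sextic over Q, so G = Gal(f/Q) is one of the 16 transitive subgroups 6T1, ..., 6T16 of S_6. The discriminant of f is 5038848, which is not a perfect square, so G is not contained in A_6. The transitive groups of degree 6 not contained in A_6 are: C_6 (6T1, order 6), S_3 (6T2, order 6), D_6 (6T3, order 12), C_3 x S_3 (6T5, order 18), A_4 x C_2 (6T6, order 24), S_4 (6T8, order 24), S_3 x S_3 (6T9, order 36), S_4 x C_2 (6T11, order 48), (S_3 x S_3) : C_2 (6T13, order 72), PGL(2,5) (6T14, order 120), S_6 (6T16, order 720). By Dedekind's theorem, for a prime p not dividing disc(f) the degrees of the irreducible factors of f mod p form the cycle type of an element of G. Factoring f modulo the 23 such primes p <= 97 (skipping 2, 3, which divide the discriminant), each new pattern first appears at: mod 5: f = (x^6 + 2x^5 + 3x^3 + 3x^2 + 3x + 1), pattern 6; mod 11: f = (x + 5)(x + 7)(x^2 + x + 7)(x^2 + 10x + 8), pattern 2+2+1+1; mod 13: f = (x + 4)(x + 7)(x + 8)(x^3 + 6x^2 + 12x + 11), pattern 3+1+1+1; mod 31: f = (x^2 + 12x + 13)(x^2 + 13x + 2)(x^2 + 18x + 28), pattern 2+2+2; mod 97: f = (x^3 + 6x^2 + 12x + 17)(x^3 + 6x^2 + 12x + 94), pattern 3+3. No other pattern occurs in this range, so the set of observed cycle types is {6, 2+2+1+1, 3+1+1+1, 2+2+2, 3+3}. The candidates containing elements of all these cycle types are S_3 x S_3 (6T9) of order 36, (S_3 x S_3) : C_2 (6T13) of order 72, S_6 (6T16) of order 720; the others are excluded. The observed types are precisely the cycle types that occur in S_3 x S_3 (6T9) (apart from the identity). Each of the other remaining candidates has further cycle types, and by the Chebotarev density theorem the matching factorization patterns would occur for a proportion of primes equal to their share of the group: (S_3 x S_3) : C_2 (6T13) additionally contains elements of type 4+2, 3+2+1, 2+1+1+1+1 (36 of its 72 elements, about 50% of primes); S_6 (6T16) additionally contains elements of type 5+1, 4+2, 4+1+1, 3+2+1, 2+1+1+1+1 (459 of its 720 elements, about 64% of primes). None of the 23 primes tested shows any such pattern (for each of these groups the chance of that is below 10^-4), which rules them out. Hence G = S_3 x S_3 (6T9), of order 36.

S_3 x S_3 (also written G36-)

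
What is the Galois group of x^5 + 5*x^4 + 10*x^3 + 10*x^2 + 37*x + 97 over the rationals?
5T5: S_5

The polynomial f is an irreducible quintic over Q, so G = Gal(f/Q) is a transitive subgroup of S_5: one of C_5 (5T1, order 5), D_5 (5T2, order 10), F_20 (5T3, order 20), A_5 (5T4, order 60) or S_5 (5T5, order 120). The discriminant of f is 61018734592, which is not a perfect square, so G is not contained in A_5. The transitive groups of degree 5 not contained in A_5 are: F_20 (5T3, order 20), S_5 (5T5, order 120). By Dedekind's theorem, for a prime p not dividing disc(f) the degrees of the irreducible factors of f mod p form the cycle type of an element of G. Factoring f modulo the 5 such primes p <= 13 (skipping 2, which divides the discriminant), each new pattern first appears at: mod 3: f = (x^5 + 2x^4 + x^3 + x^2 + x + 1), pattern 5; mod 5: f = (x + 4)(x^4 + x^3 + x^2 + x + 3), pattern 4+1; mod 13: f = (x + 7)(x + 11)(x^3 + 11x + 7), pattern 3+1+1. No other pattern occurs in this range, so the set of observed cycle types is {5, 4+1, 3+1+1}. Among the candidates above, the only group containing elements of all these cycle types is S_5 (5T5) — F_20 (5T3) lacks at least one of them. Hence G = S_5 (5T5), of order 120.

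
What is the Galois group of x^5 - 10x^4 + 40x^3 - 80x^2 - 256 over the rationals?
D_5 (order 10)

The polynomial f is an irreducible quintic over Q, so G = Gal(f/Q) is a transitive subgroup of S_5: one of C_5 (5T1, order 5), D_5 (5T2, order 10), F_20 (5T3, order 20), A_5 (5T4, order 60) or S_5 (5T5, order 120). The discriminant of f is 67108864000000 = 8192000^2, a perfect square, so G is contained in A_5. The transitive groups of degree 5 contained in A_5 are: C_5 (5T1, order 5), D_5 (5T2, order 10), A_5 (5T4, order 60). By Dedekind's theorem, for a prime p not dividing disc(f) the degrees of the irreducible factors of f mod p form the cycle type of an element of G. Factoring f modulo the 23 such primes p <= 97 (skipping 2, 5, which divide the discriminant), each new pattern first appears at: mod 3: f = (x + 1)(x^2 + 1)(x^2 + x + 2), pattern 2+2+1; mod 7: f = (x^5 + 4x^4 + 5x^3 + 4x^2 + 3), pattern 5. No other pattern occurs in this range, so the set of observed cycle types is {2+2+1, 5}. The candidates containing elements of all these cycle types are D_5 (5T2) of order 10, A_5 (5T4) of order 60; the others are excluded. The observed types are precisely the cycle types that occur in D_5 (5T2) (apart from the identity). Each of the other remaining candidates has further cycle types, and by the Chebotarev density theorem the matching factorization patterns would occur for a proportion of primes equal to their share of the group: A_5 (5T4) additionally contains elements of type 3+1+1 (20 of its 60 elements, about 33% of primes). None of the 23 primes tested shows any such pattern (for each of these groups the chance of that is below 10^-4), which rules them out. Hence G = D_5 (5T2), of order 10.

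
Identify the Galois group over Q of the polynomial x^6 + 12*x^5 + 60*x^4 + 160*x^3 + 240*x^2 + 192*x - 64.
6T3: D_6

The polynomial f is an irreducible sextic over Q, so G = Gal(f/Q) is one of the 16 transitive subgroups 6T1, ..., 6T16 of S_6. The discriminant of f is 1603087953297408, which is not a perfect square, so G is not contained in A_6. The transitive groups of degree 6 not contained in A_6 are: C_6 (6T1, order 6), S_3 (6T2, order 6), D_6 (6T3, order 12), C_3 x S_3 (6T5, order 18), A_4 x C_2 (6T6, order 24), S_4 (6T8, order 24), S_3 x S_3 (6T9, order 36), S_4 x C_2 (6T11, order 48), (S_3 x S_3) : C_2 (6T13, order 72), PGL(2,5) (6T14, order 120), S_6 (6T16, order 720). By Dedekind's theorem, for a prime p not dividing disc(f) the degrees of the irreducible factors of f mod p form the cycle type of an element of G. Factoring f modulo the 79 such primes p <= 419 (skipping 2, 3, which divide the discriminant), each new pattern first appears at: mod 5: f = (x^2 + x + 1)(x^2 + 2x + 3)(x^2 + 4x + 2), pattern 2+2+2; mod 7: f = (x^3 + 6x^2 + 5x + 4)(x^3 + 6x^2 + 5x + 5), pattern 3+3; mod 13: f = (x^6 + 12x^5 + 8x^4 + 4x^3 + 6x^2 + 10x + 1), pattern 6; mod 17: f = (x + 9)(x + 12)(x^2 + 11x + 16)(x^2 + 14x + 5), pattern 2+2+1+1; mod 31: f = (x + 6)(x + 9)(x + 13)(x + 22)(x + 26)(x + 29), pattern 1+1+1+1+1+1. No other pattern occurs in this range, so the set of observed cycle types is {2+2+2, 3+3, 6, 2+2+1+1, 1+1+1+1+1+1}. The candidates containing elements of all these cycle types are D_6 (6T3) of order 12, A_4 x C_2 (6T6) of order 24, S_3 x S_3 (6T9) of order 36, S_4 x C_2 (6T11) of order 48, (S_3 x S_3) : C_2 (6T13) of order 72, PGL(2,5) (6T14) of order 120, S_6 (6T16) of order 720; the others are excluded. The observed types are precisely the cycle types that occur in D_6 (6T3). Each of the other remaining candidates has further cycle types, and by the Chebotarev density theorem the matching factorization patterns would occur for a proportion of primes equal to their share of the group: A_4 x C_2 (6T6) additionally contains elements of type 2+1+1+1+1 (3 of its 24 elements, about 12% of primes); S_3 x S_3 (6T9) additionally contains elements of type 3+1+1+1 (4 of its 36 elements, about 11% of primes); S_4 x C_2 (6T11) additionally contains elements of type 4+2, 4+1+1, 2+1+1+1+1 (15 of its 48 elements, about 31% of primes); (S_3 x S_3) : C_2 (6T13) additionally contains elements of type 4+2, 3+2+1, 3+1+1+1, 2+1+1+1+1 (40 of its 72 elements, about 56% of primes); PGL(2,5) (6T14) additionally contains elements of type 5+1, 4+1+1 (54 of its 120 elements, about 45% of primes); S_6 (6T16) additionally contains elements of type 5+1, 4+2, 4+1+1, 3+2+1, 3+1+1+1, 2+1+1+1+1 (499 of its 720 elements, about 69% of primes). None of the 79 primes tested shows any such pattern (for each of these groups the chance of that is below 10^-4), which rules them out. Hence G = D_6 (6T3), of order 12.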